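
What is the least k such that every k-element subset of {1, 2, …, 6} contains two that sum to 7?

4

Partition {1, …, 6} into 3 pairs: {1,6}, {2,5}, …, {3,4}.
Choosing 3 integers — say the integers 1 through 3 — takes one from each pair and avoids the property.
Choosing 4 forces two into the same pair by pigeonhole, and those sum to 7. So 4.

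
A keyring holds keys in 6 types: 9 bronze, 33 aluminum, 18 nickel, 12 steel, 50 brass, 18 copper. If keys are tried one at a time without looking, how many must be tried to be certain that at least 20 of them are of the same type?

Treat the 6 types as pigeonholes.
In the worst case we take at most 19 of each type, but all 9 bronze, all 18 nickel, all 12 steel, and all 18 copper (fewer than 19), giving 9 + 19 + 18 + 12 + 19 + 18 = 95.
One more key then forces some type to 20, so 95 + 1 = 96.

96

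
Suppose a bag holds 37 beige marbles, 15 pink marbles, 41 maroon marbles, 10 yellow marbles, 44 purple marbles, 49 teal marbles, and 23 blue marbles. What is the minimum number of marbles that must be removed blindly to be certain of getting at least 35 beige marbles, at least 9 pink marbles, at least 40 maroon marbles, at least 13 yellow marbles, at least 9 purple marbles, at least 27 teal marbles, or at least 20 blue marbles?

Each of the 7 colors has its own threshold; avoid all of them simultaneously.
The worst case stops just short of every target: 34 beige, 8 pink, 39 maroon, all 10 yellow, 8 purple, 26 teal, 19 blue — 34 + 8 + 39 + 10 + 8 + 26 + 19 = 144 marbles.
One more marble must push some color to its target, so 144 + 1 = 145.

145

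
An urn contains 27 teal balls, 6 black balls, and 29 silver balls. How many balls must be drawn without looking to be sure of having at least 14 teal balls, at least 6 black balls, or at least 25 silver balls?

43

Each of the 3 colors has its own threshold; avoid all of them simultaneously.
The worst case stops just short of every target: 13 teal, 5 black, 24 silver — 13 + 5 + 24 = 42 balls.
One more ball must push some color to its target, so 42 + 1 = 43.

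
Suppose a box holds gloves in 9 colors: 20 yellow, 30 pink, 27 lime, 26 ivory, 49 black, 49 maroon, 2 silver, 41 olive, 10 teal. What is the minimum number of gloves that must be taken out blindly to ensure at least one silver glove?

253

The worst case draws every non-silver glove first: 20 + 30 + 27 + 26 + 49 + 49 + 41 + 10 = 252.
The next draw is then forced to be silver, giving 252 + 1 = 253.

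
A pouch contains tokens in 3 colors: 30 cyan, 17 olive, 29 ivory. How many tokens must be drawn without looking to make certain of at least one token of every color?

60

The hardest color to obtain is olive: we could draw every other token first — 76 − 17 = 59 tokens — without a single olive one.
The next draw must be olive, so 59 + 1 = 60.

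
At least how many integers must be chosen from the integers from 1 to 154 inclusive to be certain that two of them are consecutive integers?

78

Partition {1, …, 154} into 77 pairs: {1,2}, {3,4}, …, {153,154}.
Choosing 77 integers — say the 77 even numbers 2, 4, …, 154 — takes one from each pair and avoids the property.
Choosing 78 forces two into the same pair by pigeonhole, and those are consecutive. So 78.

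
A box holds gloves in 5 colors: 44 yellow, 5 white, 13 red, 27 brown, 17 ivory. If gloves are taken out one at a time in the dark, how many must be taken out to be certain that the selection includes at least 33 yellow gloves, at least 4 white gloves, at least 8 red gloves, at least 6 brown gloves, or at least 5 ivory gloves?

52

The worst case stops just short of every target: 32 yellow, 3 white, 7 red, 5 brown, 4 ivory — 32 + 3 + 7 + 5 + 4 = 51 gloves.
One more glove must push some color to its target, so 51 + 1 = 52.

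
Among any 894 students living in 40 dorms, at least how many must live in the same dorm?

If each of the 40 dorms held at most 22, the total would be at most 40 × 22 = 880 < 894, a contradiction.
So at least one holds ⌈894/40⌉ = 23.

23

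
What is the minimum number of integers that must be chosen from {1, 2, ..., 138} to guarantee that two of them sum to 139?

Partition {1, …, 138} into 69 pairs: {1,138}, {2,137}, …, {69,70}.
Choosing 69 integers — say the integers 1 through 69 — takes one from each pair and avoids the property.
Choosing 70 forces two into the same pair by pigeonhole, and those sum to 139. So 70.

70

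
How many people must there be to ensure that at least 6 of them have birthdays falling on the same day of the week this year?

36

There are 7 days of the week acting as pigeonholes.
With 7 × 5 = 35 people we could place exactly 5 in each, with no class reaching 6.
One more forces some class to hold 6, so 35 + 1 = 36.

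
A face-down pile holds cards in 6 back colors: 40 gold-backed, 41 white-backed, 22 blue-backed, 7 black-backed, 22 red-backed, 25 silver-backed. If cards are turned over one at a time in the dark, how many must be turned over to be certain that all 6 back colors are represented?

151

The hardest back color to obtain is black-backed: we could draw every other card first — 157 − 7 = 150 cards — without a single black-backed one.
The next draw must be black-backed, so 150 + 1 = 151.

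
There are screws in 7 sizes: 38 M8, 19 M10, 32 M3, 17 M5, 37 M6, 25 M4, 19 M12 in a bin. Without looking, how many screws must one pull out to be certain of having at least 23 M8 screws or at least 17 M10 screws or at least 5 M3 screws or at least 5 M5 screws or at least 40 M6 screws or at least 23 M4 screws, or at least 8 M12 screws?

The worst case stops just short of every target: 22 M8, 16 M10, 4 M3, 4 M5, all 37 M6, 22 M4, 7 M12 — 22 + 16 + 4 + 4 + 37 + 22 + 7 = 112 screws.
One more screw must push some size to its target, so 112 + 1 = 113.

113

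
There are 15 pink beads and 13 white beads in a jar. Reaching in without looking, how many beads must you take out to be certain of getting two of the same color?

3

The worst case takes 1 bead of each color without reaching 2 of any: 2 × 1 = 2.
The next bead must bring some color to 2, so 2 + 1 = 3.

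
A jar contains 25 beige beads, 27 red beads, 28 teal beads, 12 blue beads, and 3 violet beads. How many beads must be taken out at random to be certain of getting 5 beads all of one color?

20

Treat the 5 colors as pigeonholes.
In the worst case we take at most 4 of each color, but all 3 violet (fewer than 4), giving 4 + 4 + 4 + 4 + 3 = 19.
One more bead then forces some color to 5, so 19 + 1 = 20.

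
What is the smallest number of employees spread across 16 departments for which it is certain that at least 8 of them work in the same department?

There are 16 departments acting as pigeonholes.
With 16 × 7 = 112 employees we could place exactly 7 in each, with no class reaching 8.
One more forces some class to hold 8, so 112 + 1 = 113.

113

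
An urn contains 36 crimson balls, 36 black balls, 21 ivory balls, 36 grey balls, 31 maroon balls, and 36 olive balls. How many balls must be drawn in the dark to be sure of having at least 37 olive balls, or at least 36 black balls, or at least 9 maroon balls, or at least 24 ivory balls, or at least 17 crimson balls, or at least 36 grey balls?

Each of the 6 colors has its own threshold; avoid all of them simultaneously.
The worst case stops just short of every target: 16 crimson, 35 black, all 21 ivory, 35 grey, 8 maroon, 36 olive — 16 + 35 + 21 + 35 + 8 + 36 = 151 balls.
One more ball must push some color to its target, so 151 + 1 = 152.

152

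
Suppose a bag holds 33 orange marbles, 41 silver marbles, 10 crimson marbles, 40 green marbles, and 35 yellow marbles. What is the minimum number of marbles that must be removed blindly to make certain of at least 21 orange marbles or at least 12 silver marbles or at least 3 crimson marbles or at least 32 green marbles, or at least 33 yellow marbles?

97

The worst case stops just short of every target: 20 orange, 11 silver, 2 crimson, 31 green, 32 yellow — 20 + 11 + 2 + 31 + 32 = 96 marbles.
One more marble must push some color to its target, so 96 + 1 = 97.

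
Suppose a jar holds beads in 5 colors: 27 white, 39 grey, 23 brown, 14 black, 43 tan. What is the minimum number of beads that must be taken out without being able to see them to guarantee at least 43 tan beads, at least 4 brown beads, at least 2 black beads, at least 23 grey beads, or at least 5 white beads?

73

The worst case stops just short of every target: 4 white, 22 grey, 3 brown, 1 black, 42 tan — 4 + 22 + 3 + 1 + 42 = 72 beads.
One more bead must push some color to its target, so 72 + 1 = 73.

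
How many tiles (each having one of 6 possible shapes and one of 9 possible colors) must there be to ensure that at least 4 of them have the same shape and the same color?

163

There are 6 × 9 = 54 (shape, color) combinations acting as pigeonholes.
With 54 × 3 = 162 tiles we could place exactly 3 in each, with no (shape, color) pair reaching 4.
One more forces some (shape, color) pair to hold 4, so 162 + 1 = 163.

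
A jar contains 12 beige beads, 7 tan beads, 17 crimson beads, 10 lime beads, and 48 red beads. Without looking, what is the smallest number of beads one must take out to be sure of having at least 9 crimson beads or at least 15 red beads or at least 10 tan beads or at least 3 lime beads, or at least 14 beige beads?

The worst case stops just short of every target: all 12 beige, all 7 tan, 8 crimson, 2 lime, 14 red — 12 + 7 + 8 + 2 + 14 = 43 beads.
One more bead must push some color to its target, so 43 + 1 = 44.

44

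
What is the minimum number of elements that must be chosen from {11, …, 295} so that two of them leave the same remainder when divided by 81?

Group the integers by remainder mod 81; there are 81 residue classes, each nonempty in this range.
Choosing one from each class (81 integers) avoids any shared remainder.
One more choice must repeat a class, so two differ by a multiple of 81. Hence 81 + 1 = 82.

82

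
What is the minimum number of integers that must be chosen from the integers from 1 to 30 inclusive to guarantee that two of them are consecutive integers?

16

Partition {1, …, 30} into 15 pairs: {1,2}, {3,4}, …, {29,30}.
Choosing 15 integers — say the 15 even numbers 2, 4, …, 30 — takes one from each pair and avoids the property.
Choosing 16 forces two into the same pair by pigeonhole, and those are consecutive. So 16.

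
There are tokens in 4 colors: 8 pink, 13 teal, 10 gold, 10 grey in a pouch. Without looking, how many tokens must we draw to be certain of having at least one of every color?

The hardest color to obtain is pink: we could draw every other token first — 41 − 8 = 33 tokens — without a single pink one.
The next draw must be pink, so 33 + 1 = 34.

34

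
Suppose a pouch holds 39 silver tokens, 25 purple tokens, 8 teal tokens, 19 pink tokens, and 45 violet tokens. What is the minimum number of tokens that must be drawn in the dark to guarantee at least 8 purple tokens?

119

The worst case draws every non-purple token first: 39 + 8 + 19 + 45 = 111.
The next 8 draws are then forced to be purple, giving 111 + 8 = 119.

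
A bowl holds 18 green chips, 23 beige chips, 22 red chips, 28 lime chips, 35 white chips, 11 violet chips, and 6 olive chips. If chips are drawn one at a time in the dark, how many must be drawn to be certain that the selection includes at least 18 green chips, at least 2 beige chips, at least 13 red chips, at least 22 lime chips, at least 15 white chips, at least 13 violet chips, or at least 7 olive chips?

83

The worst case stops just short of every target: 17 green, 1 beige, 12 red, 21 lime, 14 white, all 11 violet, 6 olive — 17 + 1 + 12 + 21 + 14 + 11 + 6 = 82 chips.
One more chip must push some color to its target, so 82 + 1 = 83.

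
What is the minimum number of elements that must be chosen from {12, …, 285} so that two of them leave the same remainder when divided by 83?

Group the integers by remainder mod 83; there are 83 residue classes, each nonempty in this range.
Choosing one from each class (83 integers) avoids any shared remainder.
One more choice must repeat a class, so two differ by a multiple of 83. Hence 83 + 1 = 84.

84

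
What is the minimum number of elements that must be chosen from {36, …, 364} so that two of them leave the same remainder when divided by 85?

Group the integers by remainder mod 85; there are 85 residue classes, each nonempty in this range.
Choosing one from each class (85 integers) avoids any shared remainder.
One more choice must repeat a class, so two differ by a multiple of 85. Hence 85 + 1 = 86.

86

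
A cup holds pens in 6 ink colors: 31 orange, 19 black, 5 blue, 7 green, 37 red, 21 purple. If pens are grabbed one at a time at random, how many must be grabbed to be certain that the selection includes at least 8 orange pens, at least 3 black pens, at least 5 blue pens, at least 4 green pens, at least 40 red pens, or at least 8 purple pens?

Each of the 6 ink colors has its own threshold; avoid all of them simultaneously.
The worst case stops just short of every target: 7 orange, 2 black, 4 blue, 3 green, all 37 red, 7 purple — 7 + 2 + 4 + 3 + 37 + 7 = 60 pens.
One more pen must push some ink color to its target, so 60 + 1 = 61.

61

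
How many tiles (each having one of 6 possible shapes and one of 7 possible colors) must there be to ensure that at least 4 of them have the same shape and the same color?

There are 6 × 7 = 42 (shape, color) combinations acting as pigeonholes.
With 42 × 3 = 126 tiles we could place exactly 3 in each, with no (shape, color) pair reaching 4.
One more forces some (shape, color) pair to hold 4, so 126 + 1 = 127.

127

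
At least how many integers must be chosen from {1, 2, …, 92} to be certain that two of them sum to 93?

Partition {1, …, 92} into 46 pairs: {1,92}, {2,91}, …, {46,47}.
Choosing 46 integers — say the integers 1 through 46 — takes one from each pair and avoids the property.
Choosing 47 forces two into the same pair by pigeonhole, and those sum to 93. So 47.

47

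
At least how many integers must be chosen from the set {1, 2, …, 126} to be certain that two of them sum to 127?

64

Partition {1, …, 126} into 63 pairs: {1,126}, {2,125}, …, {63,64}.
Choosing 63 integers — say the integers 1 through 63 — takes one from each pair and avoids the property.
Choosing 64 forces two into the same pair by pigeonhole, and those sum to 127. So 64.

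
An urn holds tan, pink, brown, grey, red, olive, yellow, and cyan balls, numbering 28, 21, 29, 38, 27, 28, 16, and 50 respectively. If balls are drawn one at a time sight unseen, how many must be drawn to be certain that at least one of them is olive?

The worst case draws every non-olive ball first: 28 + 21 + 29 + 38 + 27 + 16 + 50 = 209.
The next draw is then forced to be olive, giving 209 + 1 = 210.

210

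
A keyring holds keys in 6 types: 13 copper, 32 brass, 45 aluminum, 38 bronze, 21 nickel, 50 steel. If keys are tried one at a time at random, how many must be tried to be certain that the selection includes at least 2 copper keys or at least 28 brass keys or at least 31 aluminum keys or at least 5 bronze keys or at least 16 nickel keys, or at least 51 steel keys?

128

The worst case stops just short of every target: 1 copper, 27 brass, 30 aluminum, 4 bronze, 15 nickel, 50 steel — 1 + 27 + 30 + 4 + 15 + 50 = 127 keys.
One more key must push some type to its target, so 127 + 1 = 128.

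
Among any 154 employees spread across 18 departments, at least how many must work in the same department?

The 154 employees fall into 18 departments.
If each of the 18 departments held at most 8, the total would be at most 18 × 8 = 144 < 154, a contradiction.
So at least one holds ⌈154/18⌉ = 9.

9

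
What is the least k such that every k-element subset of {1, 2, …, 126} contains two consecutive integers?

64

Partition {1, …, 126} into 63 pairs: {1,2}, {3,4}, …, {125,126}.
Choosing 63 integers — say the 63 even numbers 2, 4, …, 126 — takes one from each pair and avoids the property.
Choosing 64 forces two into the same pair by pigeonhole, and those are consecutive. So 64.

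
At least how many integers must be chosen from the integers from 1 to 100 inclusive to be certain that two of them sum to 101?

Partition {1, …, 100} into 50 pairs: {1,100}, {2,99}, …, {50,51}.
Choosing 50 integers — say the integers 1 through 50 — takes one from each pair and avoids the property.
Choosing 51 forces two into the same pair by pigeonhole, and those sum to 101. So 51.

51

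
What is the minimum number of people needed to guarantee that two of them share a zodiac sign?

13

There are 12 zodiac signs acting as pigeonholes.
With 12 people we could place one in each, avoiding any repeat.
One more forces some class to hold 2, so 12 + 1 = 13.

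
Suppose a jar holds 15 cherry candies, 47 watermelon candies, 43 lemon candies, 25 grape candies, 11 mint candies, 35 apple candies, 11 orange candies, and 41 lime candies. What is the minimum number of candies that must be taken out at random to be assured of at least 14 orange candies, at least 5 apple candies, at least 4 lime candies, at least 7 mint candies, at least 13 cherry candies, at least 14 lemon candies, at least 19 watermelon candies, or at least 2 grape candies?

The worst case stops just short of every target: 12 cherry, 18 watermelon, 13 lemon, 1 grape, 6 mint, 4 apple, all 11 orange, 3 lime — 12 + 18 + 13 + 1 + 6 + 4 + 11 + 3 = 68 candies.
One more candy must push some flavor to its target, so 68 + 1 = 69.

69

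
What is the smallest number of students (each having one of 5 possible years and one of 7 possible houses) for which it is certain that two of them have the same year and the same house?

36

There are 5 × 7 = 35 (year, house) combinations acting as pigeonholes.
With 35 students we could place one in each, avoiding any repeat.
One more forces some (year, house) pair to hold 2, so 35 + 1 = 36.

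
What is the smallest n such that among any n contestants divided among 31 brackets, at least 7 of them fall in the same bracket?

187

There are 31 brackets acting as pigeonholes.
With 31 × 6 = 186 contestants we could place exactly 6 in each, with no class reaching 7.
One more forces some class to hold 7, so 186 + 1 = 187.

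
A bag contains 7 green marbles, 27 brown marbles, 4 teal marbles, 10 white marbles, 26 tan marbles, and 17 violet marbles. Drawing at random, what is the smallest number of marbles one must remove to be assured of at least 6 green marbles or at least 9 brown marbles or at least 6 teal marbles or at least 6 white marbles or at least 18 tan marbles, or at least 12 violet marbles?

51

The worst case stops just short of every target: 5 green, 8 brown, all 4 teal, 5 white, 17 tan, 11 violet — 5 + 8 + 4 + 5 + 17 + 11 = 50 marbles.
One more marble must push some color to its target, so 50 + 1 = 51.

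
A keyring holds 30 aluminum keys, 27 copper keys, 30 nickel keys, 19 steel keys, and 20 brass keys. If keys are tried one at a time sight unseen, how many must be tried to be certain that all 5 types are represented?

The hardest type to obtain is steel: we could draw every other key first — 126 − 19 = 107 keys — without a single steel one.
The next draw must be steel, so 107 + 1 = 108.

108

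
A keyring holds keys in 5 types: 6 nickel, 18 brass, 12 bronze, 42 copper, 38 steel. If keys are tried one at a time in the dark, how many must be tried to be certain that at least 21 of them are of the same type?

77

In the worst case we take at most 20 of each type, but all 6 nickel, all 18 brass, and all 12 bronze (fewer than 20), giving 6 + 18 + 12 + 20 + 20 = 76.
One more key then forces some type to 21, so 76 + 1 = 77.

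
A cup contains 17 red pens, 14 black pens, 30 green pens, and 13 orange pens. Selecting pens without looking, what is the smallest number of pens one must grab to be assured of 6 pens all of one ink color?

21

The worst case takes 5 pens of each ink color without reaching 6 of any: 4 × 5 = 20.
The next pen must bring some ink color to 6, so 20 + 1 = 21.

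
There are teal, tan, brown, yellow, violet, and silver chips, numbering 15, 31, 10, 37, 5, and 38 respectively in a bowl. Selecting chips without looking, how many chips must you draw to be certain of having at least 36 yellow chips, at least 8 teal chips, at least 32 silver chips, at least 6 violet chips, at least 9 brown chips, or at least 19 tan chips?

105

The worst case stops just short of every target: 7 teal, 18 tan, 8 brown, 35 yellow, 5 violet, 31 silver — 7 + 18 + 8 + 35 + 5 + 31 = 104 chips.
One more chip must push some color to its target, so 104 + 1 = 105.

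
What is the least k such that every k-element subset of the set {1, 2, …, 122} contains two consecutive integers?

Partition {1, …, 122} into 61 pairs: {1,2}, {3,4}, …, {121,122}.
Choosing 61 integers — say the 61 even numbers 2, 4, …, 122 — takes one from each pair and avoids the property.
Choosing 62 forces two into the same pair by pigeonhole, and those are consecutive. So 62.

62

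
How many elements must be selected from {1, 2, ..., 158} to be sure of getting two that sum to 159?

Partition {1, …, 158} into 79 pairs: {1,158}, {2,157}, …, {79,80}.
Choosing 79 integers — say the integers 1 through 79 — takes one from each pair and avoids the property.
Choosing 80 forces two into the same pair by pigeonhole, and those sum to 159. So 80.

80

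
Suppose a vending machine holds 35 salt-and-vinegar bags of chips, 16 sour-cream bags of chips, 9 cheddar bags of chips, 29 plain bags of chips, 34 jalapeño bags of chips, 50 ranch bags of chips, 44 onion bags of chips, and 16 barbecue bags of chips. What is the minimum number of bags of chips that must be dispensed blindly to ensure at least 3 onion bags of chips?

192

The worst case draws every non-onion bag of chips first: 35 + 16 + 9 + 29 + 34 + 50 + 16 = 189.
The next 3 draws are then forced to be onion, giving 189 + 3 = 192.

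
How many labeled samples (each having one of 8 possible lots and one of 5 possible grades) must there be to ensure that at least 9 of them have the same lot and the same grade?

321

There are 8 × 5 = 40 (lot, grade) combinations acting as pigeonholes.
With 40 × 8 = 320 labeled samples we could place exactly 8 in each, with no (lot, grade) pair reaching 9.
One more forces some (lot, grade) pair to hold 9, so 320 + 1 = 321.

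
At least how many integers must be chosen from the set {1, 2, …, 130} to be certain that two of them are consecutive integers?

66

Partition {1, …, 130} into 65 pairs: {1,2}, {3,4}, …, {129,130}.
Choosing 65 integers — say the 65 even numbers 2, 4, …, 130 — takes one from each pair and avoids the property.
Choosing 66 forces two into the same pair by pigeonhole, and those are consecutive. So 66.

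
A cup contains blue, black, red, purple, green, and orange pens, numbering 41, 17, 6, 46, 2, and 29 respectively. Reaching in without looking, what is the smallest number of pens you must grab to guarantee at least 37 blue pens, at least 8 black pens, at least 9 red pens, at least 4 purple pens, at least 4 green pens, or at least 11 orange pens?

65

The worst case stops just short of every target: 36 blue, 7 black, all 6 red, 3 purple, all 2 green, 10 orange — 36 + 7 + 6 + 3 + 2 + 10 = 64 pens.
One more pen must push some ink color to its target, so 64 + 1 = 65.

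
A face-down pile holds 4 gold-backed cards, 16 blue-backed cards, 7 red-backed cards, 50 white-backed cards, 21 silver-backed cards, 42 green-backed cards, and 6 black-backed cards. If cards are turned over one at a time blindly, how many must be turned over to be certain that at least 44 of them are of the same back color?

Treat the 7 back colors as pigeonholes.
In the worst case we take at most 43 of each back color, but all 4 gold-backed, all 16 blue-backed, all 7 red-backed, all 21 silver-backed, all 42 green-backed, and all 6 black-backed (fewer than 43), giving 4 + 16 + 7 + 43 + 21 + 42 + 6 = 139.
One more card then forces some back color to 44, so 139 + 1 = 140.

140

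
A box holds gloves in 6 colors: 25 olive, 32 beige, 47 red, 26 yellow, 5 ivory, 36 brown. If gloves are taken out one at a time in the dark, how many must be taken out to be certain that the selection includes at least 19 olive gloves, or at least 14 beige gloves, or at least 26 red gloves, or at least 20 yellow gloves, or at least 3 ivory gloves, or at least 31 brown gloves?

108

The worst case stops just short of every target: 18 olive, 13 beige, 25 red, 19 yellow, 2 ivory, 30 brown — 18 + 13 + 25 + 19 + 2 + 30 = 107 gloves.
One more glove must push some color to its target, so 107 + 1 = 108.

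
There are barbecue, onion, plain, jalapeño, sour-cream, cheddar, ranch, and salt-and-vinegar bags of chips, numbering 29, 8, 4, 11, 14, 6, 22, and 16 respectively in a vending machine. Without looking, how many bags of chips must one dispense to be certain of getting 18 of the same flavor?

In the worst case we take at most 17 of each flavor, but all 8 onion, all 4 plain, all 11 jalapeño, all 14 sour-cream, all 6 cheddar, and all 16 salt-and-vinegar (fewer than 17), giving 17 + 8 + 4 + 11 + 14 + 6 + 17 + 16 = 93.
One more bag of chips then forces some flavor to 18, so 93 + 1 = 94.

94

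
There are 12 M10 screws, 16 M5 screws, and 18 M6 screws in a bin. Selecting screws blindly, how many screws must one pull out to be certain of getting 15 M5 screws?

The worst case draws every non-M5 screw first: 12 + 18 = 30.
The next 15 draws are then forced to be M5, giving 30 + 15 = 45.

45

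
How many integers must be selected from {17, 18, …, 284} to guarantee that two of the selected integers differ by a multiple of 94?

95

Group the integers by remainder mod 94; there are 94 residue classes, each nonempty in this range.
Choosing one from each class (94 integers) avoids any shared remainder.
One more choice must repeat a class, so two differ by a multiple of 94. Hence 94 + 1 = 95.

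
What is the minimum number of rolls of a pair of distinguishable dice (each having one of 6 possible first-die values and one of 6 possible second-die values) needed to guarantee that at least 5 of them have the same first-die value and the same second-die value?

145

There are 6 × 6 = 36 (first-die value, second-die value) combinations acting as pigeonholes.
With 36 × 4 = 144 rolls of a pair of distinguishable dice we could place exactly 4 in each, with no (first-die value, second-die value) pair reaching 5.
One more forces some (first-die value, second-die value) pair to hold 5, so 144 + 1 = 145.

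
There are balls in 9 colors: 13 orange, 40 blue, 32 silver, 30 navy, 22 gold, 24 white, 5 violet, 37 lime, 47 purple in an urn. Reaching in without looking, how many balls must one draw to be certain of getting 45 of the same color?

In the worst case we take at most 44 of each color, but all 13 orange, all 40 blue, all 32 silver, all 30 navy, all 22 gold, all 24 white, all 5 violet, and all 37 lime (fewer than 44), giving 13 + 40 + 32 + 30 + 22 + 24 + 5 + 37 + 44 = 247.
One more ball then forces some color to 45, so 247 + 1 = 248.

248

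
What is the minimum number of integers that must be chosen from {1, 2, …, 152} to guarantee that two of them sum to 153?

Partition {1, …, 152} into 76 pairs: {1,152}, {2,151}, …, {76,77}.
Choosing 76 integers — say the integers 1 through 76 — takes one from each pair and avoids the property.
Choosing 77 forces two into the same pair by pigeonhole, and those sum to 153. So 77.

77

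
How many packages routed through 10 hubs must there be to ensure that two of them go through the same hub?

There are 10 hubs acting as pigeonholes.
With 10 packages we could place one in each, avoiding any repeat.
One more forces some class to hold 2, so 10 + 1 = 11.

11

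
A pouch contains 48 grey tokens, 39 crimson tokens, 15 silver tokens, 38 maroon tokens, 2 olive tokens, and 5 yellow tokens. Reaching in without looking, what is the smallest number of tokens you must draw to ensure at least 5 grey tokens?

The worst case draws every non-grey token first: 39 + 15 + 38 + 2 + 5 = 99.
The next 5 draws are then forced to be grey, giving 99 + 5 = 104.

104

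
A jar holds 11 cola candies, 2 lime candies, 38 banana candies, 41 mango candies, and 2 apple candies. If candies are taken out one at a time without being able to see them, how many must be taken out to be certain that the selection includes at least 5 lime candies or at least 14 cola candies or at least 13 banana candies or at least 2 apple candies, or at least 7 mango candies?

33

The worst case stops just short of every target: all 11 cola, all 2 lime, 12 banana, 6 mango, 1 apple — 11 + 2 + 12 + 6 + 1 = 32 candies.
One more candy must push some flavor to its target, so 32 + 1 = 33.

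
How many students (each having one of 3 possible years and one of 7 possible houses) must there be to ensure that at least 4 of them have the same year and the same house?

64

There are 3 × 7 = 21 (year, house) combinations acting as pigeonholes.
With 21 × 3 = 63 students we could place exactly 3 in each, with no (year, house) pair reaching 4.
One more forces some (year, house) pair to hold 4, so 63 + 1 = 64.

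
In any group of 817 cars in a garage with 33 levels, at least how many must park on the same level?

The 817 cars fall into 33 levels.
If each of the 33 levels held at most 24, the total would be at most 33 × 24 = 792 < 817, a contradiction.
So at least one holds ⌈817/33⌉ = 25.

25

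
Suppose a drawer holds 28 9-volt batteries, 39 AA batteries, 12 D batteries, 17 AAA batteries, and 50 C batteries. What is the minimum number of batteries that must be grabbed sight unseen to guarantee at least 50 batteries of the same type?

146

In the worst case we take at most 49 of each type, but all 28 9-volt, all 39 AA, all 12 D, and all 17 AAA (fewer than 49), giving 28 + 39 + 12 + 17 + 49 = 145.
One more battery then forces some type to 50, so 145 + 1 = 146.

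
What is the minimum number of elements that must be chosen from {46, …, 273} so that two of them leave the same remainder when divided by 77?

78

Use the pigeonhole principle on residue classes: group the integers by remainder mod 77; there are 77 residue classes, each nonempty in this range.
Choosing one from each class (77 integers) avoids any shared remainder.
One more choice must repeat a class, so two differ by a multiple of 77. Hence 77 + 1 = 78.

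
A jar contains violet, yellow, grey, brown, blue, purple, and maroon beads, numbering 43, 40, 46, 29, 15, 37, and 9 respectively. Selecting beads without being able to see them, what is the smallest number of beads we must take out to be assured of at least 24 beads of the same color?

In the worst case we take at most 23 of each color, but all 15 blue and all 9 maroon (fewer than 23), giving 23 + 23 + 23 + 23 + 15 + 23 + 9 = 139.
One more bead then forces some color to 24, so 139 + 1 = 140.

140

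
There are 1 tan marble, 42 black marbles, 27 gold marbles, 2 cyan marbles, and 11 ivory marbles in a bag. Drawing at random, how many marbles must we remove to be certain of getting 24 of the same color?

61

In the worst case we take at most 23 of each color, but all 1 tan, all 2 cyan, and all 11 ivory (fewer than 23), giving 1 + 23 + 23 + 2 + 11 = 60.
One more marble then forces some color to 24, so 60 + 1 = 61.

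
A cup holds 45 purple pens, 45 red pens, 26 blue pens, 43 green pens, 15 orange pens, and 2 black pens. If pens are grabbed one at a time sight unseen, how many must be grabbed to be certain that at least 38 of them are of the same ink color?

In the worst case we take at most 37 of each ink color, but all 26 blue, all 15 orange, and all 2 black (fewer than 37), giving 37 + 37 + 26 + 37 + 15 + 2 = 154.
One more pen then forces some ink color to 38, so 154 + 1 = 155.

155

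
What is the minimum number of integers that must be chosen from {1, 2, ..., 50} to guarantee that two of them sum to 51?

26

Partition {1, …, 50} into 25 pairs: {1,50}, {2,49}, …, {25,26}.
Choosing 25 integers — say the integers 1 through 25 — takes one from each pair and avoids the property.
Choosing 26 forces two into the same pair by pigeonhole, and those sum to 51. So 26.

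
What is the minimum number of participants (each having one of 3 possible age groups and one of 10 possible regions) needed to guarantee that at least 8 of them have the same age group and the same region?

211

There are 3 × 10 = 30 (age group, region) combinations acting as pigeonholes.
With 30 × 7 = 210 participants we could place exactly 7 in each, with no (age group, region) pair reaching 8.
One more forces some (age group, region) pair to hold 8, so 210 + 1 = 211.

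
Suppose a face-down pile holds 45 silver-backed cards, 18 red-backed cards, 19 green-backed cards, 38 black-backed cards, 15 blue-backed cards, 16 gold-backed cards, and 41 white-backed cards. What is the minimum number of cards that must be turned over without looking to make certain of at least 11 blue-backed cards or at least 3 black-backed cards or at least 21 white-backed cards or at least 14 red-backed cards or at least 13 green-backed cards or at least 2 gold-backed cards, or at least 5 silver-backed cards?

63

Each of the 7 back colors has its own threshold; avoid all of them simultaneously.
The worst case stops just short of every target: 4 silver-backed, 13 red-backed, 12 green-backed, 2 black-backed, 10 blue-backed, 1 gold-backed, 20 white-backed — 4 + 13 + 12 + 2 + 10 + 1 + 20 = 62 cards.
One more card must push some back color to its target, so 62 + 1 = 63.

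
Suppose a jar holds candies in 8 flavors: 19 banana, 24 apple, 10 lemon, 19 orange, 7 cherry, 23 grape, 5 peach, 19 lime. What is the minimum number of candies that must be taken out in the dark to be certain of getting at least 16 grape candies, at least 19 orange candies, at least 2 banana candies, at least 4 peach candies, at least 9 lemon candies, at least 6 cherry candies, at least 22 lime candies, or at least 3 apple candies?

Each of the 8 flavors has its own threshold; avoid all of them simultaneously.
The worst case stops just short of every target: 1 banana, 2 apple, 8 lemon, 18 orange, 5 cherry, 15 grape, 3 peach, all 19 lime — 1 + 2 + 8 + 18 + 5 + 15 + 3 + 19 = 71 candies.
One more candy must push some flavor to its target, so 71 + 1 = 72.

72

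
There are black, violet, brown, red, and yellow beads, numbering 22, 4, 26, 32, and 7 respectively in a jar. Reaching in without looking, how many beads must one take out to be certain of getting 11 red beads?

To avoid red beads as long as possible, exhaust the other 4 colors first.
The worst case draws every non-red bead first: 22 + 4 + 26 + 7 = 59.
The next 11 draws are then forced to be red, giving 59 + 11 = 70.

70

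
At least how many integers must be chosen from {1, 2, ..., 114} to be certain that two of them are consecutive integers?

58

Partition {1, …, 114} into 57 pairs: {1,2}, {3,4}, …, {113,114}.
Choosing 57 integers — say the 57 even numbers 2, 4, …, 114 — takes one from each pair and avoids the property.
Choosing 58 forces two into the same pair by pigeonhole, and those are consecutive. So 58.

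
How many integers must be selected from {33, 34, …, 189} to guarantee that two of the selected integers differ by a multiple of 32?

Group the integers by remainder mod 32; there are 32 residue classes, each nonempty in this range.
Choosing one from each class (32 integers) avoids any shared remainder.
One more choice must repeat a class, so two differ by a multiple of 32. Hence 32 + 1 = 33.

33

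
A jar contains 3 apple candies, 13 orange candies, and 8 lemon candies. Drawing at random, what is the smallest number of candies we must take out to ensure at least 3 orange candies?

The worst case draws every non-orange candy first: 3 + 8 = 11.
The next 3 draws are then forced to be orange, giving 11 + 3 = 14.

14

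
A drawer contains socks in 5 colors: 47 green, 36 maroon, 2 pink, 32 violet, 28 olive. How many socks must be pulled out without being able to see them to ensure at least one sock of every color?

144

The hardest color to obtain is pink: we could draw every other sock first — 145 − 2 = 143 socks — without a single pink one.
The next draw must be pink, so 143 + 1 = 144.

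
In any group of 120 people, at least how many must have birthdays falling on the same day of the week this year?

There are 7 days of the week, which serve as the pigeonholes.
If each of the 7 days of the week held at most 17, the total would be at most 7 × 17 = 119 < 120, a contradiction.
So at least one holds ⌈120/7⌉ = 18.

18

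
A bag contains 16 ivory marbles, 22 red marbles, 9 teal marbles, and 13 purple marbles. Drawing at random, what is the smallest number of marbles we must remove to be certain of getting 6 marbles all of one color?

21

Treat the 4 colors as pigeonholes.
The worst case takes 5 marbles of each color without reaching 6 of any: 4 × 5 = 20.
The next marble must bring some color to 6, so 20 + 1 = 21.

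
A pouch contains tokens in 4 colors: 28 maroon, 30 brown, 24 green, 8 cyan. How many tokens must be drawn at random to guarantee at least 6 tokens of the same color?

The worst case takes 5 tokens of each color without reaching 6 of any: 4 × 5 = 20.
The next token must bring some color to 6, so 20 + 1 = 21.

21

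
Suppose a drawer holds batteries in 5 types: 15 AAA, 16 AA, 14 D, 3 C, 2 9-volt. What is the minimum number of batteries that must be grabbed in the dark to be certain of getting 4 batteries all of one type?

15

Treat the 5 types as pigeonholes.
In the worst case we take at most 3 of each type, but all 2 9-volt (fewer than 3), giving 3 + 3 + 3 + 3 + 2 = 14.
One more battery then forces some type to 4, so 14 + 1 = 15.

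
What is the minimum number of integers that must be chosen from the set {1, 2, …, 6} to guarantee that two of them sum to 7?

4

Partition {1, …, 6} into 3 pairs: {1,6}, {2,5}, …, {3,4}.
Choosing 3 integers — say the integers 1 through 3 — takes one from each pair and avoids the property.
Choosing 4 forces two into the same pair by pigeonhole, and those sum to 7. So 4.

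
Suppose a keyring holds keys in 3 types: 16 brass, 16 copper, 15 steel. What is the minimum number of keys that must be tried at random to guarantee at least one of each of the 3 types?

The hardest type to obtain is steel: we could draw every other key first — 47 − 15 = 32 keys — without a single steel one.
The next draw must be steel, so 32 + 1 = 33.

33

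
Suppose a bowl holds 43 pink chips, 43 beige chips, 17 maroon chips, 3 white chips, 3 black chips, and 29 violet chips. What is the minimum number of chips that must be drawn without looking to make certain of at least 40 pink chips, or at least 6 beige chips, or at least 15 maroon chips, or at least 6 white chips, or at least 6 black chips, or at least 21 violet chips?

Each of the 6 colors has its own threshold; avoid all of them simultaneously.
The worst case stops just short of every target: 39 pink, 5 beige, 14 maroon, all 3 white, all 3 black, 20 violet — 39 + 5 + 14 + 3 + 3 + 20 = 84 chips.
One more chip must push some color to its target, so 84 + 1 = 85.

85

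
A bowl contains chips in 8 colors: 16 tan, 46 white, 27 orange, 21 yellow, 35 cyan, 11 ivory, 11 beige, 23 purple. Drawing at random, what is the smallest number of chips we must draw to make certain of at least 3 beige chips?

To avoid beige chips as long as possible, exhaust the other 7 colors first.
The worst case draws every non-beige chip first: 16 + 46 + 27 + 21 + 35 + 11 + 23 = 179.
The next 3 draws are then forced to be beige, giving 179 + 3 = 182.

182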